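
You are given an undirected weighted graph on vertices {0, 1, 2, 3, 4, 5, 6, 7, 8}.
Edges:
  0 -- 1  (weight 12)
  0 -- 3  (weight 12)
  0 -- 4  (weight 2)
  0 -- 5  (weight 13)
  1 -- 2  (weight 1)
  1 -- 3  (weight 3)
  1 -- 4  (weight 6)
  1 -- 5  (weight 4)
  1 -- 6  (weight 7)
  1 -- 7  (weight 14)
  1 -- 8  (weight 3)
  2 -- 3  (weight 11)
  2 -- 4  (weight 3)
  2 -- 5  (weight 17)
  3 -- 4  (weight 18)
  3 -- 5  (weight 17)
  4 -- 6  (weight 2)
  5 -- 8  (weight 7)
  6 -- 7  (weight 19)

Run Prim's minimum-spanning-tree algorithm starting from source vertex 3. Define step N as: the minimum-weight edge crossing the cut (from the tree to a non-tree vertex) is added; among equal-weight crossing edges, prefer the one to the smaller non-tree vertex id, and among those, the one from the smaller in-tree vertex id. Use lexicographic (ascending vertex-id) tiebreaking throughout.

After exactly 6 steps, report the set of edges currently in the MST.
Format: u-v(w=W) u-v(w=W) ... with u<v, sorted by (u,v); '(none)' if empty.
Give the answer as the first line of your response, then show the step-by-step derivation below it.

0-4(w=2) 1-2(w=1) 1-3(w=3) 1-8(w=3) 2-4(w=3) 4-6(w=2)

step 1: add edge 1-3 (w=3); MST = {1-3(w=3)}
step 2: add edge 1-2 (w=1); MST = {1-2(w=1) 1-3(w=3)}
step 3: add edge 2-4 (w=3); MST = {1-2(w=1) 1-3(w=3) 2-4(w=3)}
step 4: add edge 0-4 (w=2); MST = {0-4(w=2) 1-2(w=1) 1-3(w=3) 2-4(w=3)}
step 5: add edge 4-6 (w=2); MST = {0-4(w=2) 1-2(w=1) 1-3(w=3) 2-4(w=3) 4-6(w=2)}
step 6: add edge 1-8 (w=3); MST = {0-4(w=2) 1-2(w=1) 1-3(w=3) 1-8(w=3) 2-4(w=3) 4-6(w=2)}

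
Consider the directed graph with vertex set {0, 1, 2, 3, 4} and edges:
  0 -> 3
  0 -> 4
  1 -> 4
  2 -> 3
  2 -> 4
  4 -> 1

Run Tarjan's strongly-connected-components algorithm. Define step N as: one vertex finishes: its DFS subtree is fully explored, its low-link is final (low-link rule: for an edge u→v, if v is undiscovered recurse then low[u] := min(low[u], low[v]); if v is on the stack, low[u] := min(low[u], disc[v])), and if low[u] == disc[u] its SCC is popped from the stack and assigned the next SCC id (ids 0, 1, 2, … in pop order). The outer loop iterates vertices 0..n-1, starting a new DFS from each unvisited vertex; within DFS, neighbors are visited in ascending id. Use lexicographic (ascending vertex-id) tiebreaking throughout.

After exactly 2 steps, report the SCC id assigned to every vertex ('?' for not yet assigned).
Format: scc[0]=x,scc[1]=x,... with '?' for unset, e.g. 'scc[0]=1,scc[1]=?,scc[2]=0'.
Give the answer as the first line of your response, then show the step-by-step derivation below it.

scc[0]=?,scc[1]=?,scc[2]=?,scc[3]=0,scc[4]=?

step 1: low=(low[0]=0,low[1]=?,low[2]=?,low[3]=1,low[4]=?); scc=(scc[0]=?,scc[1]=?,scc[2]=?,scc[3]=0,scc[4]=?)
step 2: low=(low[0]=0,low[1]=2,low[2]=?,low[3]=1,low[4]=2); scc=(scc[0]=?,scc[1]=?,scc[2]=?,scc[3]=0,scc[4]=?)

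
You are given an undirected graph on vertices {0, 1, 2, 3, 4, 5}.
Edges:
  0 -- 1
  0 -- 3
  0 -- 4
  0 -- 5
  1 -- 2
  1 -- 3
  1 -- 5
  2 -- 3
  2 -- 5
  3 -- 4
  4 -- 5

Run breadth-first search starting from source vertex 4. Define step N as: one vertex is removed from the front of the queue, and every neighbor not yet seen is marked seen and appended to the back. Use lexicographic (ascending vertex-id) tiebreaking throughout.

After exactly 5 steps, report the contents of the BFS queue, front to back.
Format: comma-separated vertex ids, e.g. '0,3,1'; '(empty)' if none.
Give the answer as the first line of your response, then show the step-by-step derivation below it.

2

step 1: dequeue 4; queue=[0,3,5]; order=4
step 2: dequeue 0; queue=[3,5,1]; order=4,0
step 3: dequeue 3; queue=[5,1,2]; order=4,0,3
step 4: dequeue 5; queue=[1,2]; order=4,0,3,5
step 5: dequeue 1; queue=[2]; order=4,0,3,5,1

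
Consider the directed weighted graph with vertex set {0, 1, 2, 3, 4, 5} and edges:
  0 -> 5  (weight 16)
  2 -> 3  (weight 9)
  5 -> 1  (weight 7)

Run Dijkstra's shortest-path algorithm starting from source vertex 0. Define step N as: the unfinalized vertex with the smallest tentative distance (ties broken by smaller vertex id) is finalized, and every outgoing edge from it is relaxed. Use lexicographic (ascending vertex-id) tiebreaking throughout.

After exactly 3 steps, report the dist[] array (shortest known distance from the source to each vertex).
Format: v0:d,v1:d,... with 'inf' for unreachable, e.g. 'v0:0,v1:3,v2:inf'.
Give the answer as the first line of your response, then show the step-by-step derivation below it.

v0:0,v1:23,v2:inf,v3:inf,v4:inf,v5:16

step 1: dist = v0:0,v1:inf,v2:inf,v3:inf,v4:inf,v5:16
step 2: dist = v0:0,v1:23,v2:inf,v3:inf,v4:inf,v5:16
step 3: dist = v0:0,v1:23,v2:inf,v3:inf,v4:inf,v5:16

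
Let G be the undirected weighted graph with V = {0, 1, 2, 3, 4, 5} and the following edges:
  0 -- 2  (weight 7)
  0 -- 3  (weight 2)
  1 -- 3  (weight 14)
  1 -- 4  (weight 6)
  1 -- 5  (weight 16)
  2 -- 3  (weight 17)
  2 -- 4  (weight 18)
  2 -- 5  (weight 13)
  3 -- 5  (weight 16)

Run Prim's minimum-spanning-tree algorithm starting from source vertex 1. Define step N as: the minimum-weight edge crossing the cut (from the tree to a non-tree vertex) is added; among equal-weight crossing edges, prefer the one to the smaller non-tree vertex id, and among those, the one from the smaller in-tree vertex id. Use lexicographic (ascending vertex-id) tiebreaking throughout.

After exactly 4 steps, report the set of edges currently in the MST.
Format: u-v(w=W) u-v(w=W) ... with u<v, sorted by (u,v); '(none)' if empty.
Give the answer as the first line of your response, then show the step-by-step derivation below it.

0-2(w=7) 0-3(w=2) 1-3(w=14) 1-4(w=6)

step 1: add edge 1-4 (w=6); MST = {1-4(w=6)}
step 2: add edge 1-3 (w=14); MST = {1-3(w=14) 1-4(w=6)}
step 3: add edge 0-3 (w=2); MST = {0-3(w=2) 1-3(w=14) 1-4(w=6)}
step 4: add edge 0-2 (w=7); MST = {0-2(w=7) 0-3(w=2) 1-3(w=14) 1-4(w=6)}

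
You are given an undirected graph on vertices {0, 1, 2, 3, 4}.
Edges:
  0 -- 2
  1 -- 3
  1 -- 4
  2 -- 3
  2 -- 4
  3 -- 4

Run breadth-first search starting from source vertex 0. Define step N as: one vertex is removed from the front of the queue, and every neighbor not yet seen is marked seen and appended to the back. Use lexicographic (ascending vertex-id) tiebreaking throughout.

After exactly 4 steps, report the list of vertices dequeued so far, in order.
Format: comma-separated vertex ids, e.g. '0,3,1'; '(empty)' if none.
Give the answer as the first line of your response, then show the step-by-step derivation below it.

0,2,3,4

step 1: dequeue 0; queue=[2]; order=0
step 2: dequeue 2; queue=[3,4]; order=0,2
step 3: dequeue 3; queue=[4,1]; order=0,2,3
step 4: dequeue 4; queue=[1]; order=0,2,3,4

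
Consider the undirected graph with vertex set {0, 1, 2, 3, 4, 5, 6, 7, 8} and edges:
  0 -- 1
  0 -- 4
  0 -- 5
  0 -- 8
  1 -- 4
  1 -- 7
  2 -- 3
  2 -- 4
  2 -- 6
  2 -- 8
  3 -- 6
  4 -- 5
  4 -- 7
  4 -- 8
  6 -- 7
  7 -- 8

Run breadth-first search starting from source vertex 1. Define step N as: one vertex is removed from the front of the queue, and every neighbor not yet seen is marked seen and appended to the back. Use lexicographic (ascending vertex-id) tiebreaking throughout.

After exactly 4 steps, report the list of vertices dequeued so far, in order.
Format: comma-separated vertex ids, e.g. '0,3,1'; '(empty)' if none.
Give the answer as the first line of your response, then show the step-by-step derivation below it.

1,0,4,7

step 1: dequeue 1; queue=[0,4,7]; order=1
step 2: dequeue 0; queue=[4,7,5,8]; order=1,0
step 3: dequeue 4; queue=[7,5,8,2]; order=1,0,4
step 4: dequeue 7; queue=[5,8,2,6]; order=1,0,4,7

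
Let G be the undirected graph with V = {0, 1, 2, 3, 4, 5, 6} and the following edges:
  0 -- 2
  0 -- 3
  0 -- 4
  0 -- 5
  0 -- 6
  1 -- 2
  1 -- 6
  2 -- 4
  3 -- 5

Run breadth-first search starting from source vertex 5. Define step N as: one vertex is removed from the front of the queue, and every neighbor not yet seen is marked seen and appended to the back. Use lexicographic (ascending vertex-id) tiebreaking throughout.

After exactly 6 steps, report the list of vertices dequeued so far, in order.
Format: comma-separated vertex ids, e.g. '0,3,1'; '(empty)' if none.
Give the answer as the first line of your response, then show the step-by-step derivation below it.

5,0,3,2,4,6

step 1: dequeue 5; queue=[0,3]; order=5
step 2: dequeue 0; queue=[3,2,4,6]; order=5,0
step 3: dequeue 3; queue=[2,4,6]; order=5,0,3
step 4: dequeue 2; queue=[4,6,1]; order=5,0,3,2
step 5: dequeue 4; queue=[6,1]; order=5,0,3,2,4
step 6: dequeue 6; queue=[1]; order=5,0,3,2,4,6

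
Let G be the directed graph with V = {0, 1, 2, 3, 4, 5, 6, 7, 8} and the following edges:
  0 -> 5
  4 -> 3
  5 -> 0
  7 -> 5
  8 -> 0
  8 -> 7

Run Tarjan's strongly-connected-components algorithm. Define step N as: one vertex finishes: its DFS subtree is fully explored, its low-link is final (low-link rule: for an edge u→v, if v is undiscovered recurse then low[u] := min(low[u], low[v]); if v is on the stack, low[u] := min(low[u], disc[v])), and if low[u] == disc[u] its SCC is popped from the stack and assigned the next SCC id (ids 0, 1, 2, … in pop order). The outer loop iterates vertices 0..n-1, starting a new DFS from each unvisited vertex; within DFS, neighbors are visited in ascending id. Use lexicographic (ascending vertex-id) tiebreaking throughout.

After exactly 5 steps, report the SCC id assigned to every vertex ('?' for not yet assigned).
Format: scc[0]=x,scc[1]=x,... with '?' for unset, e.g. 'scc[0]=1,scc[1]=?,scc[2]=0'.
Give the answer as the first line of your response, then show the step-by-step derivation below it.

scc[0]=0,scc[1]=1,scc[2]=2,scc[3]=3,scc[4]=?,scc[5]=0,scc[6]=?,scc[7]=?,scc[8]=?

step 1: low=(low[0]=0,low[1]=?,low[2]=?,low[3]=?,low[4]=?,low[5]=0,low[6]=?,low[7]=?,low[8]=?); scc=(scc[0]=?,scc[1]=?,scc[2]=?,scc[3]=?,scc[4]=?,scc[5]=?,scc[6]=?,scc[7]=?,scc[8]=?)
step 2: low=(low[0]=0,low[1]=?,low[2]=?,low[3]=?,low[4]=?,low[5]=0,low[6]=?,low[7]=?,low[8]=?); scc=(scc[0]=0,scc[1]=?,scc[2]=?,scc[3]=?,scc[4]=?,scc[5]=0,scc[6]=?,scc[7]=?,scc[8]=?)
step 3: low=(low[0]=0,low[1]=2,low[2]=?,low[3]=?,low[4]=?,low[5]=0,low[6]=?,low[7]=?,low[8]=?); scc=(scc[0]=0,scc[1]=1,scc[2]=?,scc[3]=?,scc[4]=?,scc[5]=0,scc[6]=?,scc[7]=?,scc[8]=?)
step 4: low=(low[0]=0,low[1]=2,low[2]=3,low[3]=?,low[4]=?,low[5]=0,low[6]=?,low[7]=?,low[8]=?); scc=(scc[0]=0,scc[1]=1,scc[2]=2,scc[3]=?,scc[4]=?,scc[5]=0,scc[6]=?,scc[7]=?,scc[8]=?)
step 5: low=(low[0]=0,low[1]=2,low[2]=3,low[3]=4,low[4]=?,low[5]=0,low[6]=?,low[7]=?,low[8]=?); scc=(scc[0]=0,scc[1]=1,scc[2]=2,scc[3]=3,scc[4]=?,scc[5]=0,scc[6]=?,scc[7]=?,scc[8]=?)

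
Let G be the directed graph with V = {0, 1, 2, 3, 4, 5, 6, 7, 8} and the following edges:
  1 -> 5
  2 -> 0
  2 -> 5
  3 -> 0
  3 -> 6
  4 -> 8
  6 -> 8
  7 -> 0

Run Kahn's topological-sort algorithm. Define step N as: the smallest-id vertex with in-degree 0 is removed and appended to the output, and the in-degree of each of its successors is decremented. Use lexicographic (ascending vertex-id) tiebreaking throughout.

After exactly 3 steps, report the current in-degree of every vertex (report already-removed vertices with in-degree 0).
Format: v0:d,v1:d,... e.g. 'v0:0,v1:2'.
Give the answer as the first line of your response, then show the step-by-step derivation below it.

v0:1,v1:0,v2:0,v3:0,v4:0,v5:0,v6:0,v7:0,v8:2

step 1: output 1; order=[1]; indeg=(3,0,0,0,0,1,1,0,2)
step 2: output 2; order=[1,2]; indeg=(2,0,0,0,0,0,1,0,2)
step 3: output 3; order=[1,2,3]; indeg=(1,0,0,0,0,0,0,0,2)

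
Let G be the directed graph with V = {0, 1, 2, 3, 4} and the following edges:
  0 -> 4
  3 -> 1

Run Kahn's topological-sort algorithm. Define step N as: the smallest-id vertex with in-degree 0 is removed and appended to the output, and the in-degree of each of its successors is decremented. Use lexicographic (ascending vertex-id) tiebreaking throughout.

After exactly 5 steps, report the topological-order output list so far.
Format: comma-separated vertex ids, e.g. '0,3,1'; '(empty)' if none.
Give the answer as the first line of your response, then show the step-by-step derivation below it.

0,2,3,1,4

step 1: output 0; order=[0]; indeg=(0,1,0,0,0)
step 2: output 2; order=[0,2]; indeg=(0,1,0,0,0)
step 3: output 3; order=[0,2,3]; indeg=(0,0,0,0,0)
step 4: output 1; order=[0,2,3,1]; indeg=(0,0,0,0,0)
step 5: output 4; order=[0,2,3,1,4]; indeg=(0,0,0,0,0)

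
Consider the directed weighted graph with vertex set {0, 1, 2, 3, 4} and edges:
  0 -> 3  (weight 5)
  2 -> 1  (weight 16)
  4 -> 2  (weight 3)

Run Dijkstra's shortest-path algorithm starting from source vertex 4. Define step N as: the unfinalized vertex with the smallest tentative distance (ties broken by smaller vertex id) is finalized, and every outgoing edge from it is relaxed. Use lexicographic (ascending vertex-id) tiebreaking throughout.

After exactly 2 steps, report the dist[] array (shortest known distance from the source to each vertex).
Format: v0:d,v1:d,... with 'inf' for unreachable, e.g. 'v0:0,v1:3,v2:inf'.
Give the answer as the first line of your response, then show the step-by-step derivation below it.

v0:inf,v1:19,v2:3,v3:inf,v4:0

step 1: dist = v0:inf,v1:inf,v2:3,v3:inf,v4:0
step 2: dist = v0:inf,v1:19,v2:3,v3:inf,v4:0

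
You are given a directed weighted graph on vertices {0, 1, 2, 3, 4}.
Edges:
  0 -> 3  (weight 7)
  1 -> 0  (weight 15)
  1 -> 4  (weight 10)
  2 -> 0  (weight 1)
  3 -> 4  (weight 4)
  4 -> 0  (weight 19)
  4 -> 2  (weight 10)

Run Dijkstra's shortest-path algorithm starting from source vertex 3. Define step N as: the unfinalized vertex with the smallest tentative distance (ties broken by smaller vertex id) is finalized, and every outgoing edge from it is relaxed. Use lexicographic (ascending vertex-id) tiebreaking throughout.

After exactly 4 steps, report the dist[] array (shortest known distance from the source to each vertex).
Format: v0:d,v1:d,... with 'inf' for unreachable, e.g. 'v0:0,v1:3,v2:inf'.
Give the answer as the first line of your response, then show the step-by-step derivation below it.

v0:15,v1:inf,v2:14,v3:0,v4:4

step 1: dist = v0:inf,v1:inf,v2:inf,v3:0,v4:4
step 2: dist = v0:23,v1:inf,v2:14,v3:0,v4:4
step 3: dist = v0:15,v1:inf,v2:14,v3:0,v4:4
step 4: dist = v0:15,v1:inf,v2:14,v3:0,v4:4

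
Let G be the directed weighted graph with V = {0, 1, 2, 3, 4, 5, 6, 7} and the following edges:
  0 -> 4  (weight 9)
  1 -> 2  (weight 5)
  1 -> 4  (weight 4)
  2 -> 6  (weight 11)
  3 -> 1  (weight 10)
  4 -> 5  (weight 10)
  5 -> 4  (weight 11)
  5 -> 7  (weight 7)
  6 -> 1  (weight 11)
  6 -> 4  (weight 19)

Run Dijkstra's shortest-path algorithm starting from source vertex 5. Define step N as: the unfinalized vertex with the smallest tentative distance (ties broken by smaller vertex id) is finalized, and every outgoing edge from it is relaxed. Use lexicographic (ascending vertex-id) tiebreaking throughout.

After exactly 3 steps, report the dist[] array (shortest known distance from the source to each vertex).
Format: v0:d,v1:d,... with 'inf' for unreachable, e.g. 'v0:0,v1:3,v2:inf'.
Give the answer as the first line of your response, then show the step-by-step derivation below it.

v0:inf,v1:inf,v2:inf,v3:inf,v4:11,v5:0,v6:inf,v7:7

step 1: dist = v0:inf,v1:inf,v2:inf,v3:inf,v4:11,v5:0,v6:inf,v7:7
step 2: dist = v0:inf,v1:inf,v2:inf,v3:inf,v4:11,v5:0,v6:inf,v7:7
step 3: dist = v0:inf,v1:inf,v2:inf,v3:inf,v4:11,v5:0,v6:inf,v7:7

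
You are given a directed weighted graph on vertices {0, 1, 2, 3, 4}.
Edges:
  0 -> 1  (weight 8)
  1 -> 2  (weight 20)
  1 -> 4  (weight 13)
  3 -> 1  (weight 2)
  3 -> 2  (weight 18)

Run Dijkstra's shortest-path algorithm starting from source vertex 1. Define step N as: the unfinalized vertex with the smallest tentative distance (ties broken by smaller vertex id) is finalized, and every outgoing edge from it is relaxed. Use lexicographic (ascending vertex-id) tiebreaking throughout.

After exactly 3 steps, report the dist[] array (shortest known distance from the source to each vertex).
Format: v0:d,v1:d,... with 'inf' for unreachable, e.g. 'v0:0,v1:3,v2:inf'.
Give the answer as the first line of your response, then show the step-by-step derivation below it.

v0:inf,v1:0,v2:20,v3:inf,v4:13

step 1: dist = v0:inf,v1:0,v2:20,v3:inf,v4:13
step 2: dist = v0:inf,v1:0,v2:20,v3:inf,v4:13
step 3: dist = v0:inf,v1:0,v2:20,v3:inf,v4:13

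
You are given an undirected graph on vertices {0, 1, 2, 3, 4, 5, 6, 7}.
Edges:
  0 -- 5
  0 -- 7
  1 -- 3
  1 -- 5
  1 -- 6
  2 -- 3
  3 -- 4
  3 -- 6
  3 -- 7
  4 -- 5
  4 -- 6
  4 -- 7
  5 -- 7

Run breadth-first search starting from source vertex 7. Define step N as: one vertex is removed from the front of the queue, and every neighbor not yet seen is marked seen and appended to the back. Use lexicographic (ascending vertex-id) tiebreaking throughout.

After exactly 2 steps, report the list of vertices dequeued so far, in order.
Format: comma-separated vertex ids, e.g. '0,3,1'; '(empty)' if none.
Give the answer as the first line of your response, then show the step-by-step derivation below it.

7,0

step 1: dequeue 7; queue=[0,3,4,5]; order=7
step 2: dequeue 0; queue=[3,4,5]; order=7,0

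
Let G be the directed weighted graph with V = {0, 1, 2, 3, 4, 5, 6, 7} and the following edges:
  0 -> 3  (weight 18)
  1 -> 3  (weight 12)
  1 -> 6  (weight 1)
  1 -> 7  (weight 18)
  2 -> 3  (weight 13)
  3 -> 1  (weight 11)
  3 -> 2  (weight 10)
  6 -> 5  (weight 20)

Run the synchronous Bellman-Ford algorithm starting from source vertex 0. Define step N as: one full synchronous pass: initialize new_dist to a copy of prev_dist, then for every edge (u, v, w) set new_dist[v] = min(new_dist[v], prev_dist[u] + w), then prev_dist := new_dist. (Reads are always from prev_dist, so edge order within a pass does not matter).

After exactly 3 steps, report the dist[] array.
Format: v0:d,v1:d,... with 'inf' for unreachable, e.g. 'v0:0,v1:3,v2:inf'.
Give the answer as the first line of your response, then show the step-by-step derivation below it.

v0:0,v1:29,v2:28,v3:18,v4:inf,v5:inf,v6:30,v7:47

step 1: dist = v0:0,v1:inf,v2:inf,v3:18,v4:inf,v5:inf,v6:inf,v7:inf
step 2: dist = v0:0,v1:29,v2:28,v3:18,v4:inf,v5:inf,v6:inf,v7:inf
step 3: dist = v0:0,v1:29,v2:28,v3:18,v4:inf,v5:inf,v6:30,v7:47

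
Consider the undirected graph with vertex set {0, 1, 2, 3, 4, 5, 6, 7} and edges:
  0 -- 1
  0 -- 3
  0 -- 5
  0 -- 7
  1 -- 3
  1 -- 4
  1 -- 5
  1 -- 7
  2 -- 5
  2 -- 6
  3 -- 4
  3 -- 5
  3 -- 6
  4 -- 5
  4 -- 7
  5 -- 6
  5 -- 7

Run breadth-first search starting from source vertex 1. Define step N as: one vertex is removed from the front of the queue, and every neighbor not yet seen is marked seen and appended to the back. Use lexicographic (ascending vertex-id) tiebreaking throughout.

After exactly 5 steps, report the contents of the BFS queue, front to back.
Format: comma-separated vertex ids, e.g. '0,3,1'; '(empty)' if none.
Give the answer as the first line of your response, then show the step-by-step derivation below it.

7,6,2

step 1: dequeue 1; queue=[0,3,4,5,7]; order=1
step 2: dequeue 0; queue=[3,4,5,7]; order=1,0
step 3: dequeue 3; queue=[4,5,7,6]; order=1,0,3
step 4: dequeue 4; queue=[5,7,6]; order=1,0,3,4
step 5: dequeue 5; queue=[7,6,2]; order=1,0,3,4,5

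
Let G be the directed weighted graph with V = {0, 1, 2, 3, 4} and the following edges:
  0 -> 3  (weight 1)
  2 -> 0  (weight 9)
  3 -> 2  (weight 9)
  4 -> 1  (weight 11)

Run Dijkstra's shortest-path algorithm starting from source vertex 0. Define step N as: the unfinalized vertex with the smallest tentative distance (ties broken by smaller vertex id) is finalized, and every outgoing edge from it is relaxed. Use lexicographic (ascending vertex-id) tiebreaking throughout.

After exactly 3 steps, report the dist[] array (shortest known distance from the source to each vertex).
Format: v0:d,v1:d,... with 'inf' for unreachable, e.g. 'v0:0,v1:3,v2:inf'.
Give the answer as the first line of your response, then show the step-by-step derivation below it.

v0:0,v1:inf,v2:10,v3:1,v4:inf

step 1: dist = v0:0,v1:inf,v2:inf,v3:1,v4:inf
step 2: dist = v0:0,v1:inf,v2:10,v3:1,v4:inf
step 3: dist = v0:0,v1:inf,v2:10,v3:1,v4:inf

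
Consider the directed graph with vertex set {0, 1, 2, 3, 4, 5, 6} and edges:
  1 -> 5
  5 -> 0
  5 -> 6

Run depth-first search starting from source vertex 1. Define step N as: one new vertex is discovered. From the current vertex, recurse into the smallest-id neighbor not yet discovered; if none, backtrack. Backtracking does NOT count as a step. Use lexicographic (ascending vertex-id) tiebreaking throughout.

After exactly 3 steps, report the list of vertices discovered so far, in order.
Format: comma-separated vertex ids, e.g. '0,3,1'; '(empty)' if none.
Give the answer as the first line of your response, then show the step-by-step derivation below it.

1,5,0

step 1: discover 1; path=1; order=1
step 2: discover 5; path=1>5; order=1,5
step 3: discover 0; path=1>5>0; order=1,5,0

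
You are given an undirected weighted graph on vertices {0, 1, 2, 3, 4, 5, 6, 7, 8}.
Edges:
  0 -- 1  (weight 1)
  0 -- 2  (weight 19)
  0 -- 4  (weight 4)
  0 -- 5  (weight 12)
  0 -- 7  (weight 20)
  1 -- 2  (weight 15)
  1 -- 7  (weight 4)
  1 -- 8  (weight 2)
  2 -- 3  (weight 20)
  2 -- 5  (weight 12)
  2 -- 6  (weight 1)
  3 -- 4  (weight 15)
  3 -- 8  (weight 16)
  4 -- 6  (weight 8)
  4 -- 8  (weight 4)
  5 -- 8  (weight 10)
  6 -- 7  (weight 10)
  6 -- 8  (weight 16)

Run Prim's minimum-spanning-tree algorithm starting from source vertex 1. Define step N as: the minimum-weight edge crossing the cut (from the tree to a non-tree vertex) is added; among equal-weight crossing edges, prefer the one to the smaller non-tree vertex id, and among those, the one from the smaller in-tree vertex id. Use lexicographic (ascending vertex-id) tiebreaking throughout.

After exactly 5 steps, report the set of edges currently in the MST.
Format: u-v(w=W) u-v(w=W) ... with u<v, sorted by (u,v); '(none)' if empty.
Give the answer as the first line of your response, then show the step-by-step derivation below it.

0-1(w=1) 0-4(w=4) 1-7(w=4) 1-8(w=2) 4-6(w=8)

step 1: add edge 0-1 (w=1); MST = {0-1(w=1)}
step 2: add edge 1-8 (w=2); MST = {0-1(w=1) 1-8(w=2)}
step 3: add edge 0-4 (w=4); MST = {0-1(w=1) 0-4(w=4) 1-8(w=2)}
step 4: add edge 1-7 (w=4); MST = {0-1(w=1) 0-4(w=4) 1-7(w=4) 1-8(w=2)}
step 5: add edge 4-6 (w=8); MST = {0-1(w=1) 0-4(w=4) 1-7(w=4) 1-8(w=2) 4-6(w=8)}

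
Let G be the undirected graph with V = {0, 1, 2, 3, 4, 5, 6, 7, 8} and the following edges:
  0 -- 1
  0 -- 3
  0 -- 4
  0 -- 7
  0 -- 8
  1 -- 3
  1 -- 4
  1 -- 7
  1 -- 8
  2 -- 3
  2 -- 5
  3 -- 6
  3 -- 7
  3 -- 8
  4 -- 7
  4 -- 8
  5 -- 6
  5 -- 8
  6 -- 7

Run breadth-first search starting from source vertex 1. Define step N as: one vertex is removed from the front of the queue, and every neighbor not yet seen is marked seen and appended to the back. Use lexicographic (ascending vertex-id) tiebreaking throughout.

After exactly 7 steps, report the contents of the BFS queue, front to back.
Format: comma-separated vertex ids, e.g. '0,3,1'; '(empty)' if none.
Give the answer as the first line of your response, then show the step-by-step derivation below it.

6,5

step 1: dequeue 1; queue=[0,3,4,7,8]; order=1
step 2: dequeue 0; queue=[3,4,7,8]; order=1,0
step 3: dequeue 3; queue=[4,7,8,2,6]; order=1,0,3
step 4: dequeue 4; queue=[7,8,2,6]; order=1,0,3,4
step 5: dequeue 7; queue=[8,2,6]; order=1,0,3,4,7
step 6: dequeue 8; queue=[2,6,5]; order=1,0,3,4,7,8
step 7: dequeue 2; queue=[6,5]; order=1,0,3,4,7,8,2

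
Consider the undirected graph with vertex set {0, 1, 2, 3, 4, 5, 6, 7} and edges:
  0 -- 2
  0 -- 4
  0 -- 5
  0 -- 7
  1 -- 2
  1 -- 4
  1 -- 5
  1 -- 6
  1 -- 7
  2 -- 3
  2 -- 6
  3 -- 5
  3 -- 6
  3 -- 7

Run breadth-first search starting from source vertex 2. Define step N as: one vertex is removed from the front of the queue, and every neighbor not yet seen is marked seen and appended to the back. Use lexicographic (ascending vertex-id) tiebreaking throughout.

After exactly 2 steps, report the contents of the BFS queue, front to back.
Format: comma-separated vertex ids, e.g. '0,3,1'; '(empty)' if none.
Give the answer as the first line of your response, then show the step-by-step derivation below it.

1,3,6,4,5,7

step 1: dequeue 2; queue=[0,1,3,6]; order=2
step 2: dequeue 0; queue=[1,3,6,4,5,7]; order=2,0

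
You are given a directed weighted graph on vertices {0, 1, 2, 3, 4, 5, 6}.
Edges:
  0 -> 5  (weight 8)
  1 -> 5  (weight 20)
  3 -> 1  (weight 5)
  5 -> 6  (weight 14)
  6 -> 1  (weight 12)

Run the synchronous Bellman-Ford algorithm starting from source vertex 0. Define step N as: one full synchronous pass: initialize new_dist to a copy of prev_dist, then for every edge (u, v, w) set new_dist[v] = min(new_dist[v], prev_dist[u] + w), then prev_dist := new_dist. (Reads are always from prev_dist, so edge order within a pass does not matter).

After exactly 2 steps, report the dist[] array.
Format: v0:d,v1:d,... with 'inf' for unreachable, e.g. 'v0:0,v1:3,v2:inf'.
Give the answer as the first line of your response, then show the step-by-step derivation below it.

v0:0,v1:inf,v2:inf,v3:inf,v4:inf,v5:8,v6:22

step 1: dist = v0:0,v1:inf,v2:inf,v3:inf,v4:inf,v5:8,v6:inf
step 2: dist = v0:0,v1:inf,v2:inf,v3:inf,v4:inf,v5:8,v6:22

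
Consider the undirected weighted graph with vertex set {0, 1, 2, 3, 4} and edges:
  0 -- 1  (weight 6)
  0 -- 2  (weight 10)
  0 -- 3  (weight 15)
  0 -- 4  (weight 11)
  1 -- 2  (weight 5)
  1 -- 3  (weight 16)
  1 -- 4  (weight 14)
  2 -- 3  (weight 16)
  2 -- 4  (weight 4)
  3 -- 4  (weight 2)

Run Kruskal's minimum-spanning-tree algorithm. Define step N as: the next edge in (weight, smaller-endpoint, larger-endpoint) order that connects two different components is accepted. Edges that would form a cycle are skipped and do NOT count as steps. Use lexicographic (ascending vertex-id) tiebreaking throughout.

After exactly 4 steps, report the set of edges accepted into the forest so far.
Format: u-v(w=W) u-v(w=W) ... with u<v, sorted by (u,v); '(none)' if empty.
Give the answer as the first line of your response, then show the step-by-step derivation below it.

0-1(w=6) 1-2(w=5) 2-4(w=4) 3-4(w=2)

step 1: add edge 3-4 (w=2); MST = {3-4(w=2)}
step 2: add edge 2-4 (w=4); MST = {2-4(w=4) 3-4(w=2)}
step 3: add edge 1-2 (w=5); MST = {1-2(w=5) 2-4(w=4) 3-4(w=2)}
step 4: add edge 0-1 (w=6); MST = {0-1(w=6) 1-2(w=5) 2-4(w=4) 3-4(w=2)}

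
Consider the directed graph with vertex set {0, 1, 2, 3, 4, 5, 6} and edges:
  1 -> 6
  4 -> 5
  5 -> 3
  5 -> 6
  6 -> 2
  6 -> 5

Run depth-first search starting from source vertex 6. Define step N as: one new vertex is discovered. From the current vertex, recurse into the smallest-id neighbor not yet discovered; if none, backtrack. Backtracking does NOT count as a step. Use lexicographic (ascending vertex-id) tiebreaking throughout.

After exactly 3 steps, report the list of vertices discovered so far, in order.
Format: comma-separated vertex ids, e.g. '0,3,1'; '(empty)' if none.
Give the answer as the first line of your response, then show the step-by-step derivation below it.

6,2,5

step 1: discover 6; path=6; order=6
step 2: discover 2; path=6>2; order=6,2
step 3: discover 5; path=6>5; order=6,2,5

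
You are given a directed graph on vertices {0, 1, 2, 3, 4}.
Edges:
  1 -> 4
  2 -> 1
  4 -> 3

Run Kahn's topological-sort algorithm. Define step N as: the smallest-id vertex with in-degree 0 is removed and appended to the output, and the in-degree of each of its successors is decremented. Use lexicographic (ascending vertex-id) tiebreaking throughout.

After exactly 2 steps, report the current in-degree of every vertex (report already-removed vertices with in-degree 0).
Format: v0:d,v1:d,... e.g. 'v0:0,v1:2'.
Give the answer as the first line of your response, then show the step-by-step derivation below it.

v0:0,v1:0,v2:0,v3:1,v4:1

step 1: output 0; order=[0]; indeg=(0,1,0,1,1)
step 2: output 2; order=[0,2]; indeg=(0,0,0,1,1)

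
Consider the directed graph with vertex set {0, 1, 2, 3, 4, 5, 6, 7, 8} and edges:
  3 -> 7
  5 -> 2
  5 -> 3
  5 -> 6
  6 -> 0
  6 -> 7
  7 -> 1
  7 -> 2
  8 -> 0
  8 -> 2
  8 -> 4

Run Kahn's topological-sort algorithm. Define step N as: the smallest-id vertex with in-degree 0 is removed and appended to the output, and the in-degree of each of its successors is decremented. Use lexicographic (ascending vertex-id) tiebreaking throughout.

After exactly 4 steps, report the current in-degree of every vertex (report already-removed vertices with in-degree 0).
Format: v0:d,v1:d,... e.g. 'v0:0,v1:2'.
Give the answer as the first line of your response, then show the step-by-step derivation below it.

v0:1,v1:0,v2:1,v3:0,v4:1,v5:0,v6:0,v7:0,v8:0

step 1: output 5; order=[5]; indeg=(2,1,2,0,1,0,0,2,0)
step 2: output 3; order=[5,3]; indeg=(2,1,2,0,1,0,0,1,0)
step 3: output 6; order=[5,3,6]; indeg=(1,1,2,0,1,0,0,0,0)
step 4: output 7; order=[5,3,6,7]; indeg=(1,0,1,0,1,0,0,0,0)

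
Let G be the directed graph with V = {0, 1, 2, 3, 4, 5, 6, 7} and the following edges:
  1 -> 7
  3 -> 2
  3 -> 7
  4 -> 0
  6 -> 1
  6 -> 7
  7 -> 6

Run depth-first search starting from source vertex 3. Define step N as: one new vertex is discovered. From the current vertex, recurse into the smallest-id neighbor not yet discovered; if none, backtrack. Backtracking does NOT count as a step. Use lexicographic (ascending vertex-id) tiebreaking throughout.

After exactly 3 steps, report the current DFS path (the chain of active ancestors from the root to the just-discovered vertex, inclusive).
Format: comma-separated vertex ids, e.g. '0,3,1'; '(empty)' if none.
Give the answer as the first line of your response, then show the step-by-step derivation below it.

3,7

step 1: discover 3; path=3; order=3
step 2: discover 2; path=3>2; order=3,2
step 3: discover 7; path=3>7; order=3,2,7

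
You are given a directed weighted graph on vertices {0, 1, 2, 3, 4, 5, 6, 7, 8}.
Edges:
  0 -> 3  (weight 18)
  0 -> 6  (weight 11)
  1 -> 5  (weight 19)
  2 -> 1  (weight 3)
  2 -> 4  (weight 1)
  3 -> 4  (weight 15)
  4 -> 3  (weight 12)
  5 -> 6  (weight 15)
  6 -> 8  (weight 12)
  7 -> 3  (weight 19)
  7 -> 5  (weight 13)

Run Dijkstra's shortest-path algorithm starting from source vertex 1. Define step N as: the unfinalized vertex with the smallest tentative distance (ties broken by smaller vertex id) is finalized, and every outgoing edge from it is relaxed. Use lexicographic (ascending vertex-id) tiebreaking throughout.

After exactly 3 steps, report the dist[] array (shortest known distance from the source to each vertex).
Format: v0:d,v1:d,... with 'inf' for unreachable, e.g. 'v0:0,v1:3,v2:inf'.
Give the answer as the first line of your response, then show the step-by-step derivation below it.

v0:inf,v1:0,v2:inf,v3:inf,v4:inf,v5:19,v6:34,v7:inf,v8:46

step 1: dist = v0:inf,v1:0,v2:inf,v3:inf,v4:inf,v5:19,v6:inf,v7:inf,v8:inf
step 2: dist = v0:inf,v1:0,v2:inf,v3:inf,v4:inf,v5:19,v6:34,v7:inf,v8:inf
step 3: dist = v0:inf,v1:0,v2:inf,v3:inf,v4:inf,v5:19,v6:34,v7:inf,v8:46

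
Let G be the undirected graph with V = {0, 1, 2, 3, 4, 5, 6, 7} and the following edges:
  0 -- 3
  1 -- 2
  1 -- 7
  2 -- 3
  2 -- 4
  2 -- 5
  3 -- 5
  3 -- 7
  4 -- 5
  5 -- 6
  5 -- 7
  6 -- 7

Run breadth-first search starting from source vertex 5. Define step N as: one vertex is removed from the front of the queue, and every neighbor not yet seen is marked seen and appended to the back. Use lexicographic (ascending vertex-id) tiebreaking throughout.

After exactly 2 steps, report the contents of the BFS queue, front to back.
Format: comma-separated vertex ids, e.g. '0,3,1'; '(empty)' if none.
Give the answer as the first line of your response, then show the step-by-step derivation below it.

3,4,6,7,1

step 1: dequeue 5; queue=[2,3,4,6,7]; order=5
step 2: dequeue 2; queue=[3,4,6,7,1]; order=5,2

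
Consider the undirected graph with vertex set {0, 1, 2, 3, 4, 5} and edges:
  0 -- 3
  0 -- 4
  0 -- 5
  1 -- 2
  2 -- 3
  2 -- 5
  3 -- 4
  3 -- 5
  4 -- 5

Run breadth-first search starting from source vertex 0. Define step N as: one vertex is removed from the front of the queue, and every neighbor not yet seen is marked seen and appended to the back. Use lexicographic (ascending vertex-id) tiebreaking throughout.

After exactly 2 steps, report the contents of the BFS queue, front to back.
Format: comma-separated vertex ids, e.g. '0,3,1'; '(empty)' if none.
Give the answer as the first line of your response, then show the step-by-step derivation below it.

4,5,2

step 1: dequeue 0; queue=[3,4,5]; order=0
step 2: dequeue 3; queue=[4,5,2]; order=0,3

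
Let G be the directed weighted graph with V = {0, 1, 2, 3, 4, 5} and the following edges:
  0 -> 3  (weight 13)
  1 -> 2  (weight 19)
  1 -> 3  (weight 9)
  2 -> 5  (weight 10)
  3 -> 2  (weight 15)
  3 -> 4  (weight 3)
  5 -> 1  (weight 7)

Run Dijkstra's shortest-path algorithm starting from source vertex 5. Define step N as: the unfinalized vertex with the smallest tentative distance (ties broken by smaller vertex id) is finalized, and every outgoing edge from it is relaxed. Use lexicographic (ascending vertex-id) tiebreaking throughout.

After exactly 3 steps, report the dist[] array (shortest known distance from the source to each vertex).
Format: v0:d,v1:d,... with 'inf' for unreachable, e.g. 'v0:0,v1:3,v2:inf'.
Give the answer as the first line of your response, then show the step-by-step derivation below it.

v0:inf,v1:7,v2:26,v3:16,v4:19,v5:0

step 1: dist = v0:inf,v1:7,v2:inf,v3:inf,v4:inf,v5:0
step 2: dist = v0:inf,v1:7,v2:26,v3:16,v4:inf,v5:0
step 3: dist = v0:inf,v1:7,v2:26,v3:16,v4:19,v5:0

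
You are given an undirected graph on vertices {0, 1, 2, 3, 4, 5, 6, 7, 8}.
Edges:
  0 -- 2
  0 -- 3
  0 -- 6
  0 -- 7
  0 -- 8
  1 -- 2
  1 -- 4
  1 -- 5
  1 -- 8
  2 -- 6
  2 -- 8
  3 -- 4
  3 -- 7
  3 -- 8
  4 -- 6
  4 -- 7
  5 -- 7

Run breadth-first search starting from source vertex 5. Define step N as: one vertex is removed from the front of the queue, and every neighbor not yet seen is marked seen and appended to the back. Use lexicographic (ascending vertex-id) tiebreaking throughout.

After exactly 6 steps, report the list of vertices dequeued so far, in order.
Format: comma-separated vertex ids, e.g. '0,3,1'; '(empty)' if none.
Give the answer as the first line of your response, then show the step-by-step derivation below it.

5,1,7,2,4,8

step 1: dequeue 5; queue=[1,7]; order=5
step 2: dequeue 1; queue=[7,2,4,8]; order=5,1
step 3: dequeue 7; queue=[2,4,8,0,3]; order=5,1,7
step 4: dequeue 2; queue=[4,8,0,3,6]; order=5,1,7,2
step 5: dequeue 4; queue=[8,0,3,6]; order=5,1,7,2,4
step 6: dequeue 8; queue=[0,3,6]; order=5,1,7,2,4,8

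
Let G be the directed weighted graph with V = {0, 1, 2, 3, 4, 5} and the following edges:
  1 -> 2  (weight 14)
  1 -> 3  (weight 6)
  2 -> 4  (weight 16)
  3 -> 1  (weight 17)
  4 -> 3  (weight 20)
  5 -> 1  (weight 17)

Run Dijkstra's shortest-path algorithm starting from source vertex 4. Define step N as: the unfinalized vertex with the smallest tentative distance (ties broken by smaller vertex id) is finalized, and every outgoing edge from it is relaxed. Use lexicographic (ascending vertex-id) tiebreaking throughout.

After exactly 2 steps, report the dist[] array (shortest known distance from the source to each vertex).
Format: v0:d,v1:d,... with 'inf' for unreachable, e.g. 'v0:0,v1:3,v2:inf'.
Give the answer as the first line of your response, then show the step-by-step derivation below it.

v0:inf,v1:37,v2:inf,v3:20,v4:0,v5:inf

step 1: dist = v0:inf,v1:inf,v2:inf,v3:20,v4:0,v5:inf
step 2: dist = v0:inf,v1:37,v2:inf,v3:20,v4:0,v5:inf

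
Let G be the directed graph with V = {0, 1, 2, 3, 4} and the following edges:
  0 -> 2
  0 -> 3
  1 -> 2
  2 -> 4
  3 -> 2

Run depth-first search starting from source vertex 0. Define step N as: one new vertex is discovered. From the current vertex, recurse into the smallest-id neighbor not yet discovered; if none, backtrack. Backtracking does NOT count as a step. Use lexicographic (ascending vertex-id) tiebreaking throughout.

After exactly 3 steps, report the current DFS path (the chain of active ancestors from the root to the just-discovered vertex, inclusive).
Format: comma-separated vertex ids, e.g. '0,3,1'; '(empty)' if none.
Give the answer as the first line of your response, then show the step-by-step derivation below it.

0,2,4

step 1: discover 0; path=0; order=0
step 2: discover 2; path=0>2; order=0,2
step 3: discover 4; path=0>2>4; order=0,2,4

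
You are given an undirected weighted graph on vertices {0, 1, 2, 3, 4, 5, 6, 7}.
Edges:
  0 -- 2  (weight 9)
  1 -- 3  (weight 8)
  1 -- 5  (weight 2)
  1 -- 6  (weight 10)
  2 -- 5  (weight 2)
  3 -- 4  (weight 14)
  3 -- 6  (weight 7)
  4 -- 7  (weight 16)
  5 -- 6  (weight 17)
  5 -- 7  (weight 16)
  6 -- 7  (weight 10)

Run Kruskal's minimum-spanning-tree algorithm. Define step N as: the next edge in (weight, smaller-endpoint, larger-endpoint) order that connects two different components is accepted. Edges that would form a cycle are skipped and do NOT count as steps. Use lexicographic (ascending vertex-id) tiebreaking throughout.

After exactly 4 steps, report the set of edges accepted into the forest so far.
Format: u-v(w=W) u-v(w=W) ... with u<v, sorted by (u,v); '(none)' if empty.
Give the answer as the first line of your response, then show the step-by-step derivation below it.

1-3(w=8) 1-5(w=2) 2-5(w=2) 3-6(w=7)

step 1: add edge 1-5 (w=2); MST = {1-5(w=2)}
step 2: add edge 2-5 (w=2); MST = {1-5(w=2) 2-5(w=2)}
step 3: add edge 3-6 (w=7); MST = {1-5(w=2) 2-5(w=2) 3-6(w=7)}
step 4: add edge 1-3 (w=8); MST = {1-3(w=8) 1-5(w=2) 2-5(w=2) 3-6(w=7)}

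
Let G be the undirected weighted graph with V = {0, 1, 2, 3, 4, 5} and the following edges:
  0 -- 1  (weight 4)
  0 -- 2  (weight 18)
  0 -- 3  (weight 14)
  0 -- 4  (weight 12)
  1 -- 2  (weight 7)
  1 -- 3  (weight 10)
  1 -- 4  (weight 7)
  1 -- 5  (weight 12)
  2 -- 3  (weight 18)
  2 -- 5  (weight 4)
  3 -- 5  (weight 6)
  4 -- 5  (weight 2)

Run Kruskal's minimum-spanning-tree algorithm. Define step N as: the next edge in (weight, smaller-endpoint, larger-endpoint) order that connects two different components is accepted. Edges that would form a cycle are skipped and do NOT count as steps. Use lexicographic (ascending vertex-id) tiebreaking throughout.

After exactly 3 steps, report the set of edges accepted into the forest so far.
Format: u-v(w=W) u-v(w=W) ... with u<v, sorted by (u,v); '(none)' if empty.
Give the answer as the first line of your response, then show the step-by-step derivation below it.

0-1(w=4) 2-5(w=4) 4-5(w=2)

step 1: add edge 4-5 (w=2); MST = {4-5(w=2)}
step 2: add edge 0-1 (w=4); MST = {0-1(w=4) 4-5(w=2)}
step 3: add edge 2-5 (w=4); MST = {0-1(w=4) 2-5(w=4) 4-5(w=2)}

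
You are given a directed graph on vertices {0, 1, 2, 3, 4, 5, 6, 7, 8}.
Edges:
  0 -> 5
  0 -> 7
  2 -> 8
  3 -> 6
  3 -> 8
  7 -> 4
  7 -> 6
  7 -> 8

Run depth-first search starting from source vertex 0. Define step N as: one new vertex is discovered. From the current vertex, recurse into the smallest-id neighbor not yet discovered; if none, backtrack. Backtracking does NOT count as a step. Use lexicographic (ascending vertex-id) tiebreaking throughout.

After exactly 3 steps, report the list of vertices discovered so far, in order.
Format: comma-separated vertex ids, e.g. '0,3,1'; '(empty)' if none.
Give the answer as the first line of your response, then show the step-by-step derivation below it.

0,5,7

step 1: discover 0; path=0; order=0
step 2: discover 5; path=0>5; order=0,5
step 3: discover 7; path=0>7; order=0,5,7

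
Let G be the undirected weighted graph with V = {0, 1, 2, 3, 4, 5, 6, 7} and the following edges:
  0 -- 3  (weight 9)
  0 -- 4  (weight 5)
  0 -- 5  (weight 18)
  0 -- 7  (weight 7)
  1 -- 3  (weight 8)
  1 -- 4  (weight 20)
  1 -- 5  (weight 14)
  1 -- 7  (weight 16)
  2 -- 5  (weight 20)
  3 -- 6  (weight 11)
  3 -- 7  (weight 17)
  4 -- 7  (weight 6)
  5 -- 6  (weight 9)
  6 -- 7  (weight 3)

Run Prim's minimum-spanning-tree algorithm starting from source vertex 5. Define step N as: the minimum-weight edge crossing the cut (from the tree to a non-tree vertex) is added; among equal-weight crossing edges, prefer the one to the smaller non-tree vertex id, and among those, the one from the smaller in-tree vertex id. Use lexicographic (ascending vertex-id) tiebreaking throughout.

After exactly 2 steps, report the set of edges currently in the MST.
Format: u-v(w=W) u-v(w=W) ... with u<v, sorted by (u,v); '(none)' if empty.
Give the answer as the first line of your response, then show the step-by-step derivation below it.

5-6(w=9) 6-7(w=3)

step 1: add edge 5-6 (w=9); MST = {5-6(w=9)}
step 2: add edge 6-7 (w=3); MST = {5-6(w=9) 6-7(w=3)}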